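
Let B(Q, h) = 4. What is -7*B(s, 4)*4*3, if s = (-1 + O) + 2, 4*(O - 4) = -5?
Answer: -336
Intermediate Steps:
O = 11/4 (O = 4 + (¼)*(-5) = 4 - 5/4 = 11/4 ≈ 2.7500)
s = 15/4 (s = (-1 + 11/4) + 2 = 7/4 + 2 = 15/4 ≈ 3.7500)
-7*B(s, 4)*4*3 = -28*4*3 = -28*12 = -7*48 = -336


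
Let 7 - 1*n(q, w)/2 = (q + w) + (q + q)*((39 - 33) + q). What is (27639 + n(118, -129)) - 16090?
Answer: -46943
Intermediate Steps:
n(q, w) = 14 - 2*q - 2*w - 4*q*(6 + q) (n(q, w) = 14 - 2*((q + w) + (q + q)*((39 - 33) + q)) = 14 - 2*((q + w) + (2*q)*(6 + q)) = 14 - 2*((q + w) + 2*q*(6 + q)) = 14 - 2*(q + w + 2*q*(6 + q)) = 14 + (-2*q - 2*w - 4*q*(6 + q)) = 14 - 2*q - 2*w - 4*q*(6 + q))
(27639 + n(118, -129)) - 16090 = (27639 + (14 - 26*118 - 4*118² - 2*(-129))) - 16090 = (27639 + (14 - 3068 - 4*13924 + 258)) - 16090 = (27639 + (14 - 3068 - 55696 + 258)) - 16090 = (27639 - 58492) - 16090 = -30853 - 16090 = -46943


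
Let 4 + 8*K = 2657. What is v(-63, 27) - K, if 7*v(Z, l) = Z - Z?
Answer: -2653/8 ≈ -331.63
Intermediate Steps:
K = 2653/8 (K = -½ + (⅛)*2657 = -½ + 2657/8 = 2653/8 ≈ 331.63)
v(Z, l) = 0 (v(Z, l) = (Z - Z)/7 = (⅐)*0 = 0)
v(-63, 27) - K = 0 - 1*2653/8 = 0 - 2653/8 = -2653/8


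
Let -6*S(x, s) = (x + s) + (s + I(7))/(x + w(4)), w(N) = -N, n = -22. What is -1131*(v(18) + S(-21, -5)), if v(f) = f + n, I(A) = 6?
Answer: -19227/50 ≈ -384.54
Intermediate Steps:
v(f) = -22 + f (v(f) = f - 22 = -22 + f)
S(x, s) = -s/6 - x/6 - (6 + s)/(6*(-4 + x)) (S(x, s) = -((x + s) + (s + 6)/(x - 1*4))/6 = -((s + x) + (6 + s)/(x - 4))/6 = -((s + x) + (6 + s)/(-4 + x))/6 = -(s + x + (6 + s)/(-4 + x))/6 = -s/6 - x/6 - (6 + s)/(6*(-4 + x)))
-1131*(v(18) + S(-21, -5)) = -1131*((-22 + 18) + (-6 - 1*(-21)² + 3*(-5) + 4*(-21) - 1*(-5)*(-21))/(6*(-4 - 21))) = -1131*(-4 + (⅙)*(-6 - 1*441 - 15 - 84 - 105)/(-25)) = -1131*(-4 + (⅙)*(-1/25)*(-6 - 441 - 15 - 84 - 105)) = -1131*(-4 + (⅙)*(-1/25)*(-651)) = -1131*(-4 + 217/50) = -1131*17/50 = -19227/50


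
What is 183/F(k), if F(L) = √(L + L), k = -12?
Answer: -61*I*√6/4 ≈ -37.355*I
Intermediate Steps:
F(L) = √2*√L (F(L) = √(2*L) = √2*√L)
183/F(k) = 183/((√2*√(-12))) = 183/((√2*(2*I*√3))) = 183/((2*I*√6)) = 183*(-I*√6/12) = -61*I*√6/4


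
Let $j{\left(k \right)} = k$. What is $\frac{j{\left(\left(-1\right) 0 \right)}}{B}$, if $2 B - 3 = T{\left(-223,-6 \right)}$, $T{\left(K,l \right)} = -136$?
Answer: $0$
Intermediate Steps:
$B = - \frac{133}{2}$ ($B = \frac{3}{2} + \frac{1}{2} \left(-136\right) = \frac{3}{2} - 68 = - \frac{133}{2} \approx -66.5$)
$\frac{j{\left(\left(-1\right) 0 \right)}}{B} = \frac{\left(-1\right) 0}{- \frac{133}{2}} = 0 \left(- \frac{2}{133}\right) = 0$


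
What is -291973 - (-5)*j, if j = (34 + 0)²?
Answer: -286193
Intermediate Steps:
j = 1156 (j = 34² = 1156)
-291973 - (-5)*j = -291973 - (-5)*1156 = -291973 - 1*(-5780) = -291973 + 5780 = -286193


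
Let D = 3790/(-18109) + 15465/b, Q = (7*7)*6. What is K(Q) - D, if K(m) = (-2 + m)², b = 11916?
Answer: 6132871524257/71928948 ≈ 85263.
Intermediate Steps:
Q = 294 (Q = 49*6 = 294)
D = 78298015/71928948 (D = 3790/(-18109) + 15465/11916 = 3790*(-1/18109) + 15465*(1/11916) = -3790/18109 + 5155/3972 = 78298015/71928948 ≈ 1.0885)
K(Q) - D = (-2 + 294)² - 1*78298015/71928948 = 292² - 78298015/71928948 = 85264 - 78298015/71928948 = 6132871524257/71928948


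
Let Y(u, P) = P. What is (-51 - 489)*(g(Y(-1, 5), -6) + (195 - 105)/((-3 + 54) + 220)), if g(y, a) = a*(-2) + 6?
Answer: -2682720/271 ≈ -9899.3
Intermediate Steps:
g(y, a) = 6 - 2*a (g(y, a) = -2*a + 6 = 6 - 2*a)
(-51 - 489)*(g(Y(-1, 5), -6) + (195 - 105)/((-3 + 54) + 220)) = (-51 - 489)*((6 - 2*(-6)) + (195 - 105)/((-3 + 54) + 220)) = -540*((6 + 12) + 90/(51 + 220)) = -540*(18 + 90/271) = -540*4968/271 = -2682720/271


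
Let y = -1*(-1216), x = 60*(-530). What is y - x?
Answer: 33016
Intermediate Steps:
x = -31800
y = 1216
y - x = 1216 - 1*(-31800) = 1216 + 31800 = 33016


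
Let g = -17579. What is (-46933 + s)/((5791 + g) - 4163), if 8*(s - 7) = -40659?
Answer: 138689/42536 ≈ 3.2605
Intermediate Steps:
s = -40603/8 (s = 7 + (⅛)*(-40659) = 7 - 40659/8 = -40603/8 ≈ -5075.4)
(-46933 + s)/((5791 + g) - 4163) = (-46933 - 40603/8)/((5791 - 17579) - 4163) = -416067/(8*(-11788 - 4163)) = -416067/8/(-15951) = -416067/8*(-1/15951) = 138689/42536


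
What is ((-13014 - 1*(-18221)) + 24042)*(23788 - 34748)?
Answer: -320569040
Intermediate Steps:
((-13014 - 1*(-18221)) + 24042)*(23788 - 34748) = ((-13014 + 18221) + 24042)*(-10960) = (5207 + 24042)*(-10960) = 29249*(-10960) = -320569040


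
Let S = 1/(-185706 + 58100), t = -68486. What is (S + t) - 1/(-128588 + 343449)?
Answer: -1877718519074743/27417552766 ≈ -68486.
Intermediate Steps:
S = -1/127606 (S = 1/(-127606) = -1/127606 ≈ -7.8366e-6)
(S + t) - 1/(-128588 + 343449) = (-1/127606 - 68486) - 1/(-128588 + 343449) = -8739224517/127606 - 1/214861 = -1877718519074743/27417552766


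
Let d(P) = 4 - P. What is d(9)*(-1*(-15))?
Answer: -75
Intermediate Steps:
d(9)*(-1*(-15)) = (4 - 1*9)*(-1*(-15)) = (4 - 9)*15 = -5*15 = -75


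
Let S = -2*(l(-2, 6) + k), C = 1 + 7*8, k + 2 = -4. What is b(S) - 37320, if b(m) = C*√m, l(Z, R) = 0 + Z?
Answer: -37092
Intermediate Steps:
l(Z, R) = Z
k = -6 (k = -2 - 4 = -6)
C = 57 (C = 1 + 56 = 57)
S = 16 (S = -2*(-2 - 6) = -2*(-8) = 16)
b(m) = 57*√m
b(S) - 37320 = 57*√16 - 37320 = 57*4 - 37320 = 228 - 37320 = -37092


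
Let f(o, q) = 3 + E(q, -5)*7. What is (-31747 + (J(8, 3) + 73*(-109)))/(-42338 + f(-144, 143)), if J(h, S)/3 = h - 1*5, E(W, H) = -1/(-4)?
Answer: 158780/169333 ≈ 0.93768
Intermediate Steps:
E(W, H) = 1/4 (E(W, H) = -1*(-1/4) = 1/4)
J(h, S) = -15 + 3*h (J(h, S) = 3*(h - 1*5) = 3*(h - 5) = 3*(-5 + h) = -15 + 3*h)
f(o, q) = 19/4 (f(o, q) = 3 + (1/4)*7 = 3 + 7/4 = 19/4)
(-31747 + (J(8, 3) + 73*(-109)))/(-42338 + f(-144, 143)) = (-31747 + ((-15 + 3*8) + 73*(-109)))/(-42338 + 19/4) = (-31747 + ((-15 + 24) - 7957))/(-169333/4) = (-31747 + (9 - 7957))*(-4/169333) = (-31747 - 7948)*(-4/169333) = -39695*(-4/169333) = 158780/169333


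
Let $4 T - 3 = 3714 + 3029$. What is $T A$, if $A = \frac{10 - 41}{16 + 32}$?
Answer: $- \frac{104563}{96} \approx -1089.2$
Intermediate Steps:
$T = \frac{3373}{2}$ ($T = \frac{3}{4} + \frac{3714 + 3029}{4} = \frac{3}{4} + \frac{1}{4} \cdot 6743 = \frac{3}{4} + \frac{6743}{4} = \frac{3373}{2} \approx 1686.5$)
$A = - \frac{31}{48} \approx -0.64583$
$T A = \frac{3373}{2} \left(- \frac{31}{48}\right) = - \frac{104563}{96}$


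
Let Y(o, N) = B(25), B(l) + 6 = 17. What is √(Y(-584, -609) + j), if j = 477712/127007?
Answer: 7*√4859414827/127007 ≈ 3.8420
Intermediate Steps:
B(l) = 11 (B(l) = -6 + 17 = 11)
Y(o, N) = 11
j = 477712/127007 (j = 477712*(1/127007) = 477712/127007 ≈ 3.7613)
√(Y(-584, -609) + j) = √(11 + 477712/127007) = √(1874789/127007) = 7*√4859414827/127007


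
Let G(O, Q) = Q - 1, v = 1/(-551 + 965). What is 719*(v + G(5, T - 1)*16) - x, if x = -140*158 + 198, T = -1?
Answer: -5211541/414 ≈ -12588.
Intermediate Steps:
x = -21922 (x = -22120 + 198 = -21922)
v = 1/414 ≈ 0.0024155
G(O, Q) = -1 + Q
719*(v + G(5, T - 1)*16) - x = 719*(1/414 + (-1 + (-1 - 1))*16) - 1*(-21922) = 719*(1/414 + (-1 - 2)*16) + 21922 = 719*(1/414 - 3*16) + 21922 = 719*(1/414 - 48) + 21922 = 719*(-19871/414) + 21922 = -14287249/414 + 21922 = -5211541/414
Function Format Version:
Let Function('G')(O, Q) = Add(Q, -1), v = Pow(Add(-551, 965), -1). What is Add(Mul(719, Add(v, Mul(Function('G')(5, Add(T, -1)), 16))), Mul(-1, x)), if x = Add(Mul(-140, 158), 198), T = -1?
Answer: Rational(-5211541, 414) ≈ -12588.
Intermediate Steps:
x = -21922 (x = Add(-22120, 198) = -21922)
v = Rational(1, 414) (v = Pow(414, -1) = Rational(1, 414) ≈ 0.0024155)
Function('G')(O, Q) = Add(-1, Q)
Add(Mul(719, Add(v, Mul(Function('G')(5, Add(T, -1)), 16))), Mul(-1, x)) = Add(Mul(719, Add(Rational(1, 414), Mul(Add(-1, Add(-1, -1)), 16))), Mul(-1, -21922)) = Add(Mul(719, Add(Rational(1, 414), Mul(Add(-1, -2), 16))), 21922) = Add(Mul(719, Add(Rational(1, 414), Mul(-3, 16))), 21922) = Add(Mul(719, Add(Rational(1, 414), -48)), 21922) = Add(Mul(719, Rational(-19871, 414)), 21922) = Add(Rational(-14287249, 414), 21922) = Rational(-5211541, 414)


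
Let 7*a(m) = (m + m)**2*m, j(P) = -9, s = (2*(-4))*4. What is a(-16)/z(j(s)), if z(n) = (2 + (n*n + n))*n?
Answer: 8192/2331 ≈ 3.5144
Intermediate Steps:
s = -32 (s = -8*4 = -32)
a(m) = 4*m**3/7 (a(m) = ((m + m)**2*m)/7 = ((2*m)**2*m)/7 = ((4*m**2)*m)/7 = (4*m**3)/7 = 4*m**3/7)
z(n) = n*(2 + n + n**2) (z(n) = (2 + (n**2 + n))*n = (2 + (n + n**2))*n = (2 + n + n**2)*n = n*(2 + n + n**2))
a(-16)/z(j(s)) = ((4/7)*(-16)**3)/((-9*(2 - 9 + (-9)**2))) = ((4/7)*(-4096))/((-9*(2 - 9 + 81))) = -16384/(7*((-9*74))) = -16384/7/(-666) = -16384/7*(-1/666) = 8192/2331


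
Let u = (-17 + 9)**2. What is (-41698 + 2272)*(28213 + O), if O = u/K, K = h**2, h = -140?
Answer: -1362599186754/1225 ≈ -1.1123e+9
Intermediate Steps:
K = 19600 (K = (-140)**2 = 19600)
u = 64 (u = (-8)**2 = 64)
O = 4/1225 (O = 64/19600 = 64*(1/19600) = 4/1225 ≈ 0.0032653)
(-41698 + 2272)*(28213 + O) = (-41698 + 2272)*(28213 + 4/1225) = -39426*34560929/1225 = -1362599186754/1225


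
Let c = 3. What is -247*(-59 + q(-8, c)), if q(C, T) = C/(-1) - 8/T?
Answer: 39767/3 ≈ 13256.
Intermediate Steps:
q(C, T) = -C - 8/T (q(C, T) = C*(-1) - 8/T = -C - 8/T)
-247*(-59 + q(-8, c)) = -247*(-59 + (-1*(-8) - 8/3)) = -247*(-59 + (8 - 8*⅓)) = -247*(-59 + (8 - 8/3)) = -247*(-59 + 16/3) = -247*(-161/3) = 39767/3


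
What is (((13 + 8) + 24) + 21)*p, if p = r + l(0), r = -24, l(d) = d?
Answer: -1584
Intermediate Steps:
p = -24 (p = -24 + 0 = -24)
(((13 + 8) + 24) + 21)*p = (((13 + 8) + 24) + 21)*(-24) = ((21 + 24) + 21)*(-24) = (45 + 21)*(-24) = 66*(-24) = -1584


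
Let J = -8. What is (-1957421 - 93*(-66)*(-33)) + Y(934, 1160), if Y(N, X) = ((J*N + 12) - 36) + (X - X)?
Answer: -2167471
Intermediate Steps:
Y(N, X) = -24 - 8*N (Y(N, X) = ((-8*N + 12) - 36) + (X - X) = ((12 - 8*N) - 36) + 0 = (-24 - 8*N) + 0 = -24 - 8*N)
(-1957421 - 93*(-66)*(-33)) + Y(934, 1160) = (-1957421 - 93*(-66)*(-33)) + (-24 - 8*934) = (-1957421 + 6138*(-33)) + (-24 - 7472) = (-1957421 - 202554) - 7496 = -2159975 - 7496 = -2167471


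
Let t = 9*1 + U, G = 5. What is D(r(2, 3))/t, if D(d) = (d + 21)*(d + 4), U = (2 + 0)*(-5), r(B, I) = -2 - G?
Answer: 42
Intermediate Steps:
r(B, I) = -7 (r(B, I) = -2 - 1*5 = -2 - 5 = -7)
U = -10 (U = 2*(-5) = -10)
D(d) = (4 + d)*(21 + d) (D(d) = (21 + d)*(4 + d) = (4 + d)*(21 + d))
t = -1 (t = 9*1 - 10 = 9 - 10 = -1)
D(r(2, 3))/t = (84 + (-7)² + 25*(-7))/(-1) = (84 + 49 - 175)*(-1) = -42*(-1) = 42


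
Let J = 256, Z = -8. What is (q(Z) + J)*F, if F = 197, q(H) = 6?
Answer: 51614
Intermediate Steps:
(q(Z) + J)*F = (6 + 256)*197 = 262*197 = 51614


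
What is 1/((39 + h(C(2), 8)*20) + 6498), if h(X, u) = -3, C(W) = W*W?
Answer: 1/6477 ≈ 0.00015439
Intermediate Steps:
C(W) = W²
1/((39 + h(C(2), 8)*20) + 6498) = 1/((39 - 3*20) + 6498) = 1/((39 - 60) + 6498) = 1/(-21 + 6498) = 1/6477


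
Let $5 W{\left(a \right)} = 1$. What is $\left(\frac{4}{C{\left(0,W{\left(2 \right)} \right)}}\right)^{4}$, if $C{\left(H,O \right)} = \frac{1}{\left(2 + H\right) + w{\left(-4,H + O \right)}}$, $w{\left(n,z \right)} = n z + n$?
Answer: $\frac{9834496}{625} \approx 15735.0$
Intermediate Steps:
$w{\left(n,z \right)} = n + n z$
$W{\left(a \right)} = \frac{1}{5}$ ($W{\left(a \right)} = \frac{1}{5} \cdot 1 = \frac{1}{5}$)
$C{\left(H,O \right)} = \frac{1}{-2 - 4 O - 3 H}$ ($C{\left(H,O \right)} = \frac{1}{\left(2 + H\right) - 4 \left(1 + \left(H + O\right)\right)} = \frac{1}{\left(2 + H\right) - 4 \left(1 + H + O\right)} = \frac{1}{\left(2 + H\right) - \left(4 + 4 H + 4 O\right)} = \frac{1}{-2 - 4 O - 3 H}$)
$\left(\frac{4}{C{\left(0,W{\left(2 \right)} \right)}}\right)^{4} = \left(\frac{4}{\frac{1}{-2 - \frac{4}{5} - 0}}\right)^{4} = \left(\frac{4}{\frac{1}{-2 - \frac{4}{5} + 0}}\right)^{4} = \left(\frac{4}{\frac{1}{- \frac{14}{5}}}\right)^{4} = \left(\frac{4}{- \frac{5}{14}}\right)^{4} = \left(4 \left(- \frac{14}{5}\right)\right)^{4} = \left(- \frac{56}{5}\right)^{4} = \frac{9834496}{625}$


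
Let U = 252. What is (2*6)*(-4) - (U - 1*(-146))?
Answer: -446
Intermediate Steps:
(2*6)*(-4) - (U - 1*(-146)) = (2*6)*(-4) - (252 - 1*(-146)) = 12*(-4) - (252 + 146) = -48 - 1*398 = -48 - 398 = -446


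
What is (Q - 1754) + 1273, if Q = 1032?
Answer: 551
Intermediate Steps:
(Q - 1754) + 1273 = (1032 - 1754) + 1273 = -722 + 1273 = 551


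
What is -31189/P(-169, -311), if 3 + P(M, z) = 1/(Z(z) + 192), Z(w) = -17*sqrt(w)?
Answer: 11852973993/1139536 + 530213*I*sqrt(311)/1139536 ≈ 10402.0 + 8.2055*I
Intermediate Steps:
P(M, z) = -3 + 1/(192 - 17*sqrt(z)) (P(M, z) = -3 + 1/(-17*sqrt(z) + 192) = -3 + 1/(192 - 17*sqrt(z)))
-31189/P(-169, -311) = -31189*(-192 + 17*sqrt(-311))/(575 - 51*I*sqrt(311)) = -31189*(-192 + 17*(I*sqrt(311)))/(575 - 51*I*sqrt(311)) = -31189*(-192 + 17*I*sqrt(311))/(575 - 51*I*sqrt(311))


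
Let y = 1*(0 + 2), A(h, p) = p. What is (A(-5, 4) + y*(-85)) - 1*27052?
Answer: -27218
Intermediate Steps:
y = 2 (y = 1*2 = 2)
(A(-5, 4) + y*(-85)) - 1*27052 = (4 + 2*(-85)) - 1*27052 = (4 - 170) - 27052 = -166 - 27052 = -27218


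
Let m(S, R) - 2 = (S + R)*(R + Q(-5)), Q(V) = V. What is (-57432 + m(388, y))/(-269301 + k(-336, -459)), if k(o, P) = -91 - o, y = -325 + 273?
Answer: 38291/134528 ≈ 0.28463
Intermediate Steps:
y = -52
m(S, R) = 2 + (-5 + R)*(R + S) (m(S, R) = 2 + (S + R)*(R - 5) = 2 + (R + S)*(-5 + R) = 2 + (-5 + R)*(R + S))
(-57432 + m(388, y))/(-269301 + k(-336, -459)) = (-57432 + (2 + (-52)**2 - 5*(-52) - 5*388 - 52*388))/(-269301 + (-91 - 1*(-336))) = (-57432 + (2 + 2704 + 260 - 1940 - 20176))/(-269301 + (-91 + 336)) = (-57432 - 19150)/(-269301 + 245) = -76582/(-269056) = -76582*(-1/269056) = 38291/134528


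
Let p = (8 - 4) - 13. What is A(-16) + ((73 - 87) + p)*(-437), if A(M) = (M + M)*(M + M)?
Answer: 11075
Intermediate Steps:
A(M) = 4*M² (A(M) = (2*M)*(2*M) = 4*M²)
p = -9 (p = 4 - 13 = -9)
A(-16) + ((73 - 87) + p)*(-437) = 4*(-16)² + ((73 - 87) - 9)*(-437) = 4*256 + (-14 - 9)*(-437) = 1024 - 23*(-437) = 1024 + 10051 = 11075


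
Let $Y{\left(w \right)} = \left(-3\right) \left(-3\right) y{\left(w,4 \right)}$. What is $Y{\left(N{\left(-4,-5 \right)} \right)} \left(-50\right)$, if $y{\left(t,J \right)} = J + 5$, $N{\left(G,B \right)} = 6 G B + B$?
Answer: $-4050$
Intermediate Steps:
$N{\left(G,B \right)} = B + 6 B G$ ($N{\left(G,B \right)} = 6 B G + B = B + 6 B G$)
$y{\left(t,J \right)} = 5 + J$
$Y{\left(w \right)} = 81$ ($Y{\left(w \right)} = \left(-3\right) \left(-3\right) \left(5 + 4\right) = 9 \cdot 9 = 81$)
$Y{\left(N{\left(-4,-5 \right)} \right)} \left(-50\right) = 81 \left(-50\right) = -4050$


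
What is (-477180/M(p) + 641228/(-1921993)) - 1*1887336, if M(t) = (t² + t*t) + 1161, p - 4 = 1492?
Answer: -16240782226789293808/8605133605649 ≈ -1.8873e+6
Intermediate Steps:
p = 1496 (p = 4 + 1492 = 1496)
M(t) = 1161 + 2*t² (M(t) = (t² + t²) + 1161 = 2*t² + 1161 = 1161 + 2*t²)
(-477180/M(p) + 641228/(-1921993)) - 1*1887336 = (-477180/(1161 + 2*1496²) + 641228/(-1921993)) - 1*1887336 = (-477180/(1161 + 2*2238016) + 641228*(-1/1921993)) - 1887336 = (-477180/(1161 + 4476032) - 641228/1921993) - 1887336 = (-477180/4477193 - 641228/1921993) - 1887336 = -3788038132744/8605133605649 - 1887336 = -16240782226789293808/8605133605649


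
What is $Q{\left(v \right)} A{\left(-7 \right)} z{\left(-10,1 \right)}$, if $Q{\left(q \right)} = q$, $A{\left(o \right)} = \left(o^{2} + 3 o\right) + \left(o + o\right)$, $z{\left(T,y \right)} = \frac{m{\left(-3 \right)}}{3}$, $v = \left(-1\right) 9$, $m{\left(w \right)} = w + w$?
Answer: $252$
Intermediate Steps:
$m{\left(w \right)} = 2 w$
$v = -9$
$z{\left(T,y \right)} = -2$ ($z{\left(T,y \right)} = \frac{2 \left(-3\right)}{3} = \left(-6\right) \frac{1}{3} = -2$)
$A{\left(o \right)} = o^{2} + 5 o$ ($A{\left(o \right)} = \left(o^{2} + 3 o\right) + 2 o = o^{2} + 5 o$)
$Q{\left(v \right)} A{\left(-7 \right)} z{\left(-10,1 \right)} = - 9 \left(- 7 \left(5 - 7\right)\right) \left(-2\right) = - 9 \left(\left(-7\right) \left(-2\right)\right) \left(-2\right) = \left(-9\right) 14 \left(-2\right) = \left(-126\right) \left(-2\right) = 252$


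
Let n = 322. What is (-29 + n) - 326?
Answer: -33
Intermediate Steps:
(-29 + n) - 326 = (-29 + 322) - 326 = 293 - 326 = -33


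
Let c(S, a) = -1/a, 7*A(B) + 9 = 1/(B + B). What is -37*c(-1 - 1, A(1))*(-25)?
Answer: 12950/17 ≈ 761.76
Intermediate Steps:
A(B) = -9/7 + 1/(14*B) (A(B) = -9/7 + 1/(7*(B + B)) = -9/7 + 1/(7*((2*B))) = -9/7 + (1/(2*B))/7 = -9/7 + 1/(14*B))
-37*c(-1 - 1, A(1))*(-25) = -(-37)/((1/14)*(1 - 18*1)/1)*(-25) = -(-37)/((1/14)*1*(1 - 18))*(-25) = -(-37)/((1/14)*1*(-17))*(-25) = -(-37)/(-17/14)*(-25) = -(-37)*(-14)/17*(-25) = -37*14/17*(-25) = -518/17*(-25) = 12950/17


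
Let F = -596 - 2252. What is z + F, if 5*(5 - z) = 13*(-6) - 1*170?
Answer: -13967/5 ≈ -2793.4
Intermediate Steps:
F = -2848
z = 273/5 (z = 5 - (13*(-6) - 1*170)/5 = 5 - (-78 - 170)/5 = 5 - 1/5*(-248) = 5 + 248/5 = 273/5 ≈ 54.600)
z + F = 273/5 - 2848 = -13967/5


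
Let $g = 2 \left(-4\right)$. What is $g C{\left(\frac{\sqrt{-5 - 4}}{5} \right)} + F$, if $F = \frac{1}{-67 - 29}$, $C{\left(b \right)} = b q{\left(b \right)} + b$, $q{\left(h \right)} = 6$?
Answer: $- \frac{1}{96} - \frac{168 i}{5} \approx -0.010417 - 33.6 i$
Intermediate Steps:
$g = -8$
$C{\left(b \right)} = 7 b$ ($C{\left(b \right)} = b 6 + b = 6 b + b = 7 b$)
$F = - \frac{1}{96}$ ($F = \frac{1}{-96} = - \frac{1}{96} \approx -0.010417$)
$g C{\left(\frac{\sqrt{-5 - 4}}{5} \right)} + F = - 8 \cdot 7 \frac{\sqrt{-5 - 4}}{5} - \frac{1}{96} = - 8 \cdot 7 \sqrt{-9} \cdot \frac{1}{5} - \frac{1}{96} = - 8 \cdot 7 \cdot 3 i \frac{1}{5} - \frac{1}{96} = - 8 \cdot 7 \frac{3 i}{5} - \frac{1}{96} = - 8 \frac{21 i}{5} - \frac{1}{96} = - \frac{168 i}{5} - \frac{1}{96} = - \frac{1}{96} - \frac{168 i}{5}$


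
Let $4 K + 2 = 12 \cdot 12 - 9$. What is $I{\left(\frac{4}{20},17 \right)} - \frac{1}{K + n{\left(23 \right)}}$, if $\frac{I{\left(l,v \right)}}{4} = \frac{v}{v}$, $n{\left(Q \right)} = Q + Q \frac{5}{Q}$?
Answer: $\frac{976}{245} \approx 3.9837$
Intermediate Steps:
$K = \frac{133}{4}$ ($K = - \frac{1}{2} + \frac{12 \cdot 12 - 9}{4} = - \frac{1}{2} + \frac{144 - 9}{4} = - \frac{1}{2} + \frac{1}{4} \cdot 135 = - \frac{1}{2} + \frac{135}{4} = \frac{133}{4} \approx 33.25$)
$n{\left(Q \right)} = 5 + Q$ ($n{\left(Q \right)} = Q + 5 = 5 + Q$)
$I{\left(l,v \right)} = 4$ ($I{\left(l,v \right)} = 4 \frac{v}{v} = 4 \cdot 1 = 4$)
$I{\left(\frac{4}{20},17 \right)} - \frac{1}{K + n{\left(23 \right)}} = 4 - \frac{1}{\frac{133}{4} + \left(5 + 23\right)} = 4 - \frac{1}{\frac{133}{4} + 28} = 4 - \frac{1}{\frac{245}{4}} = 4 - \frac{4}{245} = \frac{976}{245}$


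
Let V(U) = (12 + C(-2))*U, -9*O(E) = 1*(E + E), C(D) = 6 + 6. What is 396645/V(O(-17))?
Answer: 1189935/272 ≈ 4374.8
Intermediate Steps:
C(D) = 12
O(E) = -2*E/9 (O(E) = -(E + E)/9 = -2*E/9)
V(U) = 24*U (V(U) = (12 + 12)*U = 24*U)
396645/V(O(-17)) = 396645/((24*(-2/9*(-17)))) = 396645/((24*(34/9))) = 396645/(272/3) = 396645*(3/272) = 1189935/272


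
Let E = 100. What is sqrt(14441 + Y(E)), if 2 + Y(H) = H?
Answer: sqrt(14539) ≈ 120.58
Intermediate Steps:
Y(H) = -2 + H
sqrt(14441 + Y(E)) = sqrt(14441 + (-2 + 100)) = sqrt(14441 + 98) = sqrt(14539)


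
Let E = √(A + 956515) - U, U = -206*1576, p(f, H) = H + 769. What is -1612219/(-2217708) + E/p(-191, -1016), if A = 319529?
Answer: -719593990355/547773876 - 2*√319011/247 ≈ -1318.2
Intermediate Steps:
p(f, H) = 769 + H
U = -324656
E = 324656 + 2*√319011 (E = √(319529 + 956515) - 1*(-324656) = √1276044 + 324656 = 2*√319011 + 324656 = 324656 + 2*√319011 ≈ 3.2579e+5)
-1612219/(-2217708) + E/p(-191, -1016) = -1612219/(-2217708) + (324656 + 2*√319011)/(769 - 1016) = -1612219*(-1/2217708) + (324656 + 2*√319011)/(-247) = 1612219/2217708 + (324656 + 2*√319011)*(-1/247) = 1612219/2217708 + (-324656/247 - 2*√319011/247) = -719593990355/547773876 - 2*√319011/247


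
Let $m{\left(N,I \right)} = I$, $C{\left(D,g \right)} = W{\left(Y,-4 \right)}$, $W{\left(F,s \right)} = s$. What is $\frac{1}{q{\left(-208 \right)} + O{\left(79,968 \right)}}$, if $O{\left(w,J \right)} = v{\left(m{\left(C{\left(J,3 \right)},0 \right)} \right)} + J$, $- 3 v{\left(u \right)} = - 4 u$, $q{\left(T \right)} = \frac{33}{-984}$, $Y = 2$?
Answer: $\frac{328}{317493} \approx 0.0010331$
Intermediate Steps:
$C{\left(D,g \right)} = -4$
$q{\left(T \right)} = - \frac{11}{328}$ ($q{\left(T \right)} = 33 \left(- \frac{1}{984}\right) = - \frac{11}{328}$)
$v{\left(u \right)} = \frac{4 u}{3}$ ($v{\left(u \right)} = - \frac{\left(-4\right) u}{3} = \frac{4 u}{3}$)
$O{\left(w,J \right)} = J$ ($O{\left(w,J \right)} = \frac{4}{3} \cdot 0 + J = 0 + J = J$)
$\frac{1}{q{\left(-208 \right)} + O{\left(79,968 \right)}} = \frac{1}{- \frac{11}{328} + 968} = \frac{1}{\frac{317493}{328}} = \frac{328}{317493}$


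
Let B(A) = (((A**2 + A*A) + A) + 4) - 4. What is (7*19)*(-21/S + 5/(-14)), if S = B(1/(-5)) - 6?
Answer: 41705/102 ≈ 408.87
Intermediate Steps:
B(A) = A + 2*A**2 (B(A) = (((A**2 + A**2) + A) + 4) - 4 = ((2*A**2 + A) + 4) - 4 = ((A + 2*A**2) + 4) - 4 = (4 + A + 2*A**2) - 4 = A + 2*A**2)
S = -153/25 (S = (1 + 2/(-5))/(-5) - 6 = -(1 + 2*(-1/5))/5 - 6 = -(1 - 2/5)/5 - 6 = -1/5*3/5 - 6 = -3/25 - 6 = -153/25 ≈ -6.1200)
(7*19)*(-21/S + 5/(-14)) = (7*19)*(-21/(-153/25) + 5/(-14)) = 133*(-21*(-25/153) + 5*(-1/14)) = 133*(175/51 - 5/14) = 133*(2195/714) = 41705/102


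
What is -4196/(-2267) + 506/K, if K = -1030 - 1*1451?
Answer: 9263174/5624427 ≈ 1.6470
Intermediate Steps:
K = -2481 (K = -1030 - 1451 = -2481)
-4196/(-2267) + 506/K = -4196/(-2267) + 506/(-2481) = -4196*(-1/2267) + 506*(-1/2481) = 4196/2267 - 506/2481 = 9263174/5624427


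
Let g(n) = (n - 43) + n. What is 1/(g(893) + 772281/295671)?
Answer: 98557/172042278 ≈ 0.00057286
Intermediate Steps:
g(n) = -43 + 2*n (g(n) = (-43 + n) + n = -43 + 2*n)
1/(g(893) + 772281/295671) = 1/((-43 + 2*893) + 772281/295671) = 1/((-43 + 1786) + 772281*(1/295671)) = 1/(1743 + 257427/98557) = 1/(172042278/98557) = 98557/172042278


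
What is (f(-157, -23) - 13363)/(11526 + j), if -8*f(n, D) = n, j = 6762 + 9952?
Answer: -106747/225920 ≈ -0.47250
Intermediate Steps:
j = 16714
f(n, D) = -n/8
(f(-157, -23) - 13363)/(11526 + j) = (-⅛*(-157) - 13363)/(11526 + 16714) = (157/8 - 13363)/28240 = -106747/8*1/28240 = -106747/225920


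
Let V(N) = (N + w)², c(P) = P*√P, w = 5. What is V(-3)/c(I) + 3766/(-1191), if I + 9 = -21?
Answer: -3766/1191 + I*√30/225 ≈ -3.162 + 0.024343*I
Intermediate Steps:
I = -30 (I = -9 - 21 = -30)
c(P) = P^(3/2)
V(N) = (5 + N)² (V(N) = (N + 5)² = (5 + N)²)
V(-3)/c(I) + 3766/(-1191) = (5 - 3)²/((-30)^(3/2)) + 3766/(-1191) = 2²/((-30*I*√30)) + 3766*(-1/1191) = 4*(I*√30/900) - 3766/1191 = I*√30/225 - 3766/1191 = -3766/1191 + I*√30/225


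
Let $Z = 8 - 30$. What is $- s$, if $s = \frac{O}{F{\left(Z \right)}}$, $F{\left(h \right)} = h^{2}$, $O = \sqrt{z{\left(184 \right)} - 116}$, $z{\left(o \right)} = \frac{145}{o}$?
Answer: $- \frac{i \sqrt{975154}}{44528} \approx - 0.022177 i$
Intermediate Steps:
$Z = -22$ ($Z = 8 - 30 = -22$)
$O = \frac{i \sqrt{975154}}{92}$ ($O = \sqrt{\frac{145}{184} - 116} = \sqrt{- \frac{21199}{184}} = \frac{i \sqrt{975154}}{92} \approx 10.734 i$)
$s = \frac{i \sqrt{975154}}{44528}$ ($s = \frac{\frac{1}{92} i \sqrt{975154}}{\left(-22\right)^{2}} = \frac{\frac{1}{92} i \sqrt{975154}}{484} = \frac{i \sqrt{975154}}{92} \cdot \frac{1}{484} = \frac{i \sqrt{975154}}{44528} \approx 0.022177 i$)
$- s = - \frac{i \sqrt{975154}}{44528}$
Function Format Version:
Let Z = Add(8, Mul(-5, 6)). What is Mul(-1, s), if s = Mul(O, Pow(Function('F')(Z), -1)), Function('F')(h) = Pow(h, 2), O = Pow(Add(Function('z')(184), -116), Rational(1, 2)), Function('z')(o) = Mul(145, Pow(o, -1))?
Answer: Mul(Rational(-1, 44528), I, Pow(975154, Rational(1, 2))) ≈ Mul(-0.022177, I)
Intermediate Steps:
Z = -22 (Z = Add(8, -30) = -22)
O = Mul(Rational(1, 92), I, Pow(975154, Rational(1, 2))) (O = Pow(Add(Mul(145, Pow(184, -1)), -116), Rational(1, 2)) = Pow(Add(Mul(145, Rational(1, 184)), -116), Rational(1, 2)) = Pow(Add(Rational(145, 184), -116), Rational(1, 2)) = Pow(Rational(-21199, 184), Rational(1, 2)) = Mul(Rational(1, 92), I, Pow(975154, Rational(1, 2))) ≈ Mul(10.734, I))
s = Mul(Rational(1, 44528), I, Pow(975154, Rational(1, 2))) (s = Mul(Mul(Rational(1, 92), I, Pow(975154, Rational(1, 2))), Pow(Pow(-22, 2), -1)) = Mul(Mul(Rational(1, 92), I, Pow(975154, Rational(1, 2))), Pow(484, -1)) = Mul(Mul(Rational(1, 92), I, Pow(975154, Rational(1, 2))), Rational(1, 484)) = Mul(Rational(1, 44528), I, Pow(975154, Rational(1, 2))) ≈ Mul(0.022177, I))
Mul(-1, s) = Mul(-1, Mul(Rational(1, 44528), I, Pow(975154, Rational(1, 2)))) = Mul(Rational(-1, 44528), I, Pow(975154, Rational(1, 2)))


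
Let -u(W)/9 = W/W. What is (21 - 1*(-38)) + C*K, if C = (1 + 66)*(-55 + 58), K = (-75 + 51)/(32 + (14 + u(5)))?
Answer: -2641/37 ≈ -71.378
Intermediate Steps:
u(W) = -9 (u(W) = -9*W/W = -9*1 = -9)
K = -24/37 (K = (-75 + 51)/(32 + (14 - 9)) = -24/(32 + 5) = -24/37 ≈ -0.64865)
C = 201 (C = 67*3 = 201)
(21 - 1*(-38)) + C*K = (21 - 1*(-38)) + 201*(-24/37) = (21 + 38) - 4824/37 = 59 - 4824/37 = -2641/37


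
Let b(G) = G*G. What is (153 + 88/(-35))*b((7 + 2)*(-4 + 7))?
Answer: 3839643/35 ≈ 1.0970e+5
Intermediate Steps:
b(G) = G**2
(153 + 88/(-35))*b((7 + 2)*(-4 + 7)) = (153 + 88/(-35))*((7 + 2)*(-4 + 7))**2 = (153 + 88*(-1/35))*(9*3)**2 = (153 - 88/35)*27**2 = (5267/35)*729 = 3839643/35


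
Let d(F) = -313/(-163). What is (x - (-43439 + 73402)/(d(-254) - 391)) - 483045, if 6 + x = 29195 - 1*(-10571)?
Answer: -28108250731/63420 ≈ -4.4321e+5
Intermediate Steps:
d(F) = 313/163 (d(F) = -313*(-1/163) = 313/163)
x = 39760 (x = -6 + (29195 - 1*(-10571)) = -6 + (29195 + 10571) = -6 + 39766 = 39760)
(x - (-43439 + 73402)/(d(-254) - 391)) - 483045 = (39760 - (-43439 + 73402)/(313/163 - 391)) - 483045 = (39760 - 29963/(-63420/163)) - 483045 = (39760 - 29963*(-163)/63420) - 483045 = (39760 - 1*(-4883969/63420)) - 483045 = (39760 + 4883969/63420) - 483045 = 2526463169/63420 - 483045 = -28108250731/63420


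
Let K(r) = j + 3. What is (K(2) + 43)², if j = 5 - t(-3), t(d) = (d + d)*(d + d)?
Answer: 225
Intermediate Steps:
t(d) = 4*d² (t(d) = (2*d)*(2*d) = 4*d²)
j = -31 (j = 5 - 4*(-3)² = 5 - 4*9 = 5 - 1*36 = 5 - 36 = -31)
K(r) = -28 (K(r) = -31 + 3 = -28)
(K(2) + 43)² = (-28 + 43)² = 15² = 225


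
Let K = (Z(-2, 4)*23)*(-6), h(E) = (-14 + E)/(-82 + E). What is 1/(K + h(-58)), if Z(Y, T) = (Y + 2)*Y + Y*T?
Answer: 35/38658 ≈ 0.00090537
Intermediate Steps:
h(E) = (-14 + E)/(-82 + E)
Z(Y, T) = T*Y + Y*(2 + Y) (Z(Y, T) = (2 + Y)*Y + T*Y = Y*(2 + Y) + T*Y = T*Y + Y*(2 + Y))
K = 1104 (K = (-2*(2 + 4 - 2)*23)*(-6) = (-2*4*23)*(-6) = -8*23*(-6) = -184*(-6) = 1104)
1/(K + h(-58)) = 1/(1104 + (-14 - 58)/(-82 - 58)) = 1/(1104 - 72/(-140)) = 1/(1104 - 1/140*(-72)) = 1/(1104 + 18/35) = 1/(38658/35) = 35/38658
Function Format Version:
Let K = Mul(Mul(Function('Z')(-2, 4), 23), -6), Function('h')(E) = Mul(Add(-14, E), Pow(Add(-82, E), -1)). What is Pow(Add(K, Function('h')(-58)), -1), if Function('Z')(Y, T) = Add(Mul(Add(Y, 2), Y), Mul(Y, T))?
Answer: Rational(35, 38658) ≈ 0.00090537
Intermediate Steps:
Function('h')(E) = Mul(Pow(Add(-82, E), -1), Add(-14, E))
Function('Z')(Y, T) = Add(Mul(T, Y), Mul(Y, Add(2, Y))) (Function('Z')(Y, T) = Add(Mul(Add(2, Y), Y), Mul(T, Y)) = Add(Mul(Y, Add(2, Y)), Mul(T, Y)) = Add(Mul(T, Y), Mul(Y, Add(2, Y))))
K = 1104 (K = Mul(Mul(Mul(-2, Add(2, 4, -2)), 23), -6) = Mul(Mul(Mul(-2, 4), 23), -6) = Mul(Mul(-8, 23), -6) = Mul(-184, -6) = 1104)
Pow(Add(K, Function('h')(-58)), -1) = Pow(Add(1104, Mul(Pow(Add(-82, -58), -1), Add(-14, -58))), -1) = Pow(Add(1104, Mul(Pow(-140, -1), -72)), -1) = Pow(Add(1104, Mul(Rational(-1, 140), -72)), -1) = Pow(Add(1104, Rational(18, 35)), -1) = Pow(Rational(38658, 35), -1) = Rational(35, 38658)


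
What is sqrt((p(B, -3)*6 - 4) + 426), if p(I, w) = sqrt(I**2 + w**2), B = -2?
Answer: sqrt(422 + 6*sqrt(13)) ≈ 21.063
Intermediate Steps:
sqrt((p(B, -3)*6 - 4) + 426) = sqrt((sqrt((-2)**2 + (-3)**2)*6 - 4) + 426) = sqrt((sqrt(4 + 9)*6 - 4) + 426) = sqrt((sqrt(13)*6 - 4) + 426) = sqrt((6*sqrt(13) - 4) + 426) = sqrt((-4 + 6*sqrt(13)) + 426) = sqrt(422 + 6*sqrt(13))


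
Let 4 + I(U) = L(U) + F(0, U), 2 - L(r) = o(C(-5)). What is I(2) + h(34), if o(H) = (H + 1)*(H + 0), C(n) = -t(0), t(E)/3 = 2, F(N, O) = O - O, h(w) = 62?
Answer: 30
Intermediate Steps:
F(N, O) = 0
t(E) = 6 (t(E) = 3*2 = 6)
C(n) = -6 (C(n) = -1*6 = -6)
o(H) = H*(1 + H) (o(H) = (1 + H)*H = H*(1 + H))
L(r) = -28 (L(r) = 2 - (-6)*(1 - 6) = 2 - (-6)*(-5) = 2 - 1*30 = 2 - 30 = -28)
I(U) = -32 (I(U) = -4 + (-28 + 0) = -4 - 28 = -32)
I(2) + h(34) = -32 + 62 = 30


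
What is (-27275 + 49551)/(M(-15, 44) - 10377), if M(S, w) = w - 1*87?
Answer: -5569/2605 ≈ -2.1378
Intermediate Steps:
M(S, w) = -87 + w (M(S, w) = w - 87 = -87 + w)
(-27275 + 49551)/(M(-15, 44) - 10377) = (-27275 + 49551)/((-87 + 44) - 10377) = 22276/(-43 - 10377) = 22276/(-10420) = 22276*(-1/10420) = -5569/2605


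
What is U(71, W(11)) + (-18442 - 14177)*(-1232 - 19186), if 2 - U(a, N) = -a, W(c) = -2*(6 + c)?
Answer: 666014815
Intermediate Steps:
W(c) = -12 - 2*c
U(a, N) = 2 + a (U(a, N) = 2 - (-1)*a = 2 + a)
U(71, W(11)) + (-18442 - 14177)*(-1232 - 19186) = (2 + 71) + (-18442 - 14177)*(-1232 - 19186) = 73 - 32619*(-20418) = 73 + 666014742 = 666014815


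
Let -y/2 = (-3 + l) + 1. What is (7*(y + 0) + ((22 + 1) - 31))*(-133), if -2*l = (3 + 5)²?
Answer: -62244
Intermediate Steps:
l = -32 (l = -(3 + 5)²/2 = -½*8² = -½*64 = -32)
y = 68 (y = -2*((-3 - 32) + 1) = -2*(-35 + 1) = -2*(-34) = 68)
(7*(y + 0) + ((22 + 1) - 31))*(-133) = (7*(68 + 0) + ((22 + 1) - 31))*(-133) = (7*68 + (23 - 31))*(-133) = (476 - 8)*(-133) = 468*(-133) = -62244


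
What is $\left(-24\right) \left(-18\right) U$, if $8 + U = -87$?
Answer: $-41040$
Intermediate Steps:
$U = -95$ ($U = -8 - 87 = -95$)
$\left(-24\right) \left(-18\right) U = \left(-24\right) \left(-18\right) \left(-95\right) = 432 \left(-95\right) = -41040$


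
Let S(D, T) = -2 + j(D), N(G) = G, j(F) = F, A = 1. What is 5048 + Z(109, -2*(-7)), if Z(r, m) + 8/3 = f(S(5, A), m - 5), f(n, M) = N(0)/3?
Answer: 15136/3 ≈ 5045.3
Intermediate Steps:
S(D, T) = -2 + D
f(n, M) = 0 (f(n, M) = 0/3 = 0*(⅓) = 0)
Z(r, m) = -8/3 (Z(r, m) = -8/3 + 0 = -8/3)
5048 + Z(109, -2*(-7)) = 5048 - 8/3 = 15136/3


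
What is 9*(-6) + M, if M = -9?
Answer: -63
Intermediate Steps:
9*(-6) + M = 9*(-6) - 9 = -54 - 9 = -63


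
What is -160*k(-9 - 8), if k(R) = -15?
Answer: 2400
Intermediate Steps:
-160*k(-9 - 8) = -160*(-15) = 2400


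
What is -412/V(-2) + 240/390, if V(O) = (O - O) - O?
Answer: -2670/13 ≈ -205.38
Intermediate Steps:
V(O) = -O (V(O) = 0 - O = -O)
-412/V(-2) + 240/390 = -412/((-1*(-2))) + 240/390 = -412/2 + 240*(1/390) = -412*1/2 + 8/13 = -206 + 8/13 = -2670/13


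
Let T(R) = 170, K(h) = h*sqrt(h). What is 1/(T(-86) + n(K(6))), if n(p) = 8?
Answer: 1/178 ≈ 0.0056180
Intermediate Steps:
K(h) = h**(3/2)
1/(T(-86) + n(K(6))) = 1/(170 + 8) = 1/178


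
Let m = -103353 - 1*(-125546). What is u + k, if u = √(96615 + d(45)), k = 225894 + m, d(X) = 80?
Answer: 248087 + √96695 ≈ 2.4840e+5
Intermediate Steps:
m = 22193 (m = -103353 + 125546 = 22193)
k = 248087 (k = 225894 + 22193 = 248087)
u = √96695 (u = √(96615 + 80) = √96695 ≈ 310.96)
u + k = √96695 + 248087 = 248087 + √96695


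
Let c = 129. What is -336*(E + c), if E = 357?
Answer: -163296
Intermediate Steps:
-336*(E + c) = -336*(357 + 129) = -336*486 = -163296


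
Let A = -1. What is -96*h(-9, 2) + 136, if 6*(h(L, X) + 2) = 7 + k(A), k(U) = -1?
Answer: 232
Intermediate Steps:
h(L, X) = -1 (h(L, X) = -2 + (7 - 1)/6 = -2 + (⅙)*6 = -2 + 1 = -1)
-96*h(-9, 2) + 136 = -96*(-1) + 136 = 96 + 136 = 232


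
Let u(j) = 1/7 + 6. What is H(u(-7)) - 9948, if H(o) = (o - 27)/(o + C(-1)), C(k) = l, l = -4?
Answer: -149366/15 ≈ -9957.7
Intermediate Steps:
C(k) = -4
u(j) = 43/7 (u(j) = ⅐ + 6 = 43/7)
H(o) = (-27 + o)/(-4 + o) (H(o) = (o - 27)/(o - 4) = (-27 + o)/(-4 + o))
H(u(-7)) - 9948 = (-27 + 43/7)/(-4 + 43/7) - 9948 = -146/7/(15/7) - 9948 = (7/15)*(-146/7) - 9948 = -146/15 - 9948 = -149366/15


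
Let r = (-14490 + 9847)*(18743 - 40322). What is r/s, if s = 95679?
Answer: 33397099/31893 ≈ 1047.2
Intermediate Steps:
r = 100191297 (r = -4643*(-21579) = 100191297)
r/s = 100191297/95679 = 100191297*(1/95679) = 33397099/31893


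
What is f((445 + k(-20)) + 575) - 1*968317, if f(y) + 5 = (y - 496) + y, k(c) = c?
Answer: -966818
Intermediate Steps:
f(y) = -501 + 2*y (f(y) = -5 + ((y - 496) + y) = -5 + ((-496 + y) + y) = -5 + (-496 + 2*y) = -501 + 2*y)
f((445 + k(-20)) + 575) - 1*968317 = (-501 + 2*((445 - 20) + 575)) - 1*968317 = (-501 + 2*(425 + 575)) - 968317 = (-501 + 2*1000) - 968317 = (-501 + 2000) - 968317 = 1499 - 968317 = -966818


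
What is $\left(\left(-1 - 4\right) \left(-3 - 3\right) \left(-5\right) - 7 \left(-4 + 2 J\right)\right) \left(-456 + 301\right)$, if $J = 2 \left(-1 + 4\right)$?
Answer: $31930$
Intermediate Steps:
$J = 6$ ($J = 2 \cdot 3 = 6$)
$\left(\left(-1 - 4\right) \left(-3 - 3\right) \left(-5\right) - 7 \left(-4 + 2 J\right)\right) \left(-456 + 301\right) = \left(\left(-1 - 4\right) \left(-3 - 3\right) \left(-5\right) - 7 \left(-4 + 2 \cdot 6\right)\right) \left(-456 + 301\right) = \left(\left(-5\right) \left(-6\right) \left(-5\right) - 7 \left(-4 + 12\right)\right) \left(-155\right) = \left(30 \left(-5\right) - 56\right) \left(-155\right) = \left(-150 - 56\right) \left(-155\right) = \left(-206\right) \left(-155\right) = 31930$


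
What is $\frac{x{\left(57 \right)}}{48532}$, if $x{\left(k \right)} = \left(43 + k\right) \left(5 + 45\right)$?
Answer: $\frac{1250}{12133} \approx 0.10302$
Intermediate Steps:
$x{\left(k \right)} = 2150 + 50 k$ ($x{\left(k \right)} = \left(43 + k\right) 50 = 2150 + 50 k$)
$\frac{x{\left(57 \right)}}{48532} = \frac{2150 + 50 \cdot 57}{48532} = \left(2150 + 2850\right) \frac{1}{48532} = 5000 \cdot \frac{1}{48532} = \frac{1250}{12133}$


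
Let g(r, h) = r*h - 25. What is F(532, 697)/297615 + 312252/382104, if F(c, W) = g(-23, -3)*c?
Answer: 2829865817/3158885610 ≈ 0.89584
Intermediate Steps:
g(r, h) = -25 + h*r (g(r, h) = h*r - 25 = -25 + h*r)
F(c, W) = 44*c (F(c, W) = (-25 - 3*(-23))*c = (-25 + 69)*c = 44*c)
F(532, 697)/297615 + 312252/382104 = (44*532)/297615 + 312252/382104 = 23408*(1/297615) + 312252*(1/382104) = 23408/297615 + 26021/31842 = 2829865817/3158885610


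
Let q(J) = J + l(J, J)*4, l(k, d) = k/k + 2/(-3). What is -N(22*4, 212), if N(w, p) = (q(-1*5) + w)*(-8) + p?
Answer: 1388/3 ≈ 462.67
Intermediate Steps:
l(k, d) = ⅓ (l(k, d) = 1 + 2*(-⅓) = 1 - ⅔ = ⅓)
q(J) = 4/3 + J (q(J) = J + (⅓)*4 = J + 4/3 = 4/3 + J)
N(w, p) = 88/3 + p - 8*w (N(w, p) = ((4/3 - 1*5) + w)*(-8) + p = ((4/3 - 5) + w)*(-8) + p = (-11/3 + w)*(-8) + p = (88/3 - 8*w) + p = 88/3 + p - 8*w)
-N(22*4, 212) = -(88/3 + 212 - 176*4) = -(88/3 + 212 - 8*88) = -(88/3 + 212 - 704) = -1*(-1388/3) = 1388/3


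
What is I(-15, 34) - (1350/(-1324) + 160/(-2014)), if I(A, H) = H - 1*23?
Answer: 8065659/666634 ≈ 12.099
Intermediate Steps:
I(A, H) = -23 + H (I(A, H) = H - 23 = -23 + H)
I(-15, 34) - (1350/(-1324) + 160/(-2014)) = (-23 + 34) - (1350/(-1324) + 160/(-2014)) = 11 - (1350*(-1/1324) + 160*(-1/2014)) = 11 - (-675/662 - 80/1007) = 11 - 1*(-732685/666634) = 11 + 732685/666634 = 8065659/666634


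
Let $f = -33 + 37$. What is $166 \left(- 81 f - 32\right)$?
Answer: $-59096$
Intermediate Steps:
$f = 4$
$166 \left(- 81 f - 32\right) = 166 \left(\left(-81\right) 4 - 32\right) = 166 \left(-324 - 32\right) = 166 \left(-356\right) = -59096$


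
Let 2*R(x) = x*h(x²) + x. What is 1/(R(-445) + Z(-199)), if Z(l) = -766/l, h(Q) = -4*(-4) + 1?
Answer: -199/796229 ≈ -0.00024993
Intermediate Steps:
h(Q) = 17 (h(Q) = 16 + 1 = 17)
R(x) = 9*x (R(x) = (x*17 + x)/2 = (17*x + x)/2 = (18*x)/2 = 9*x)
1/(R(-445) + Z(-199)) = 1/(9*(-445) - 766/(-199)) = 1/(-4005 - 766*(-1/199)) = 1/(-4005 + 766/199) = 1/(-796229/199) = -199/796229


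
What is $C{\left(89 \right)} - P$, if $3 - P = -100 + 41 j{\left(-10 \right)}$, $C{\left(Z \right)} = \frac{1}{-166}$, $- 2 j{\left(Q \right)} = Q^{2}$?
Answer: $- \frac{357399}{166} \approx -2153.0$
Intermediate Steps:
$j{\left(Q \right)} = - \frac{Q^{2}}{2}$
$C{\left(Z \right)} = - \frac{1}{166}$
$P = 2153$ ($P = 3 - \left(-100 + 41 \left(- \frac{\left(-10\right)^{2}}{2}\right)\right) = 3 - \left(-100 + 41 \left(\left(- \frac{1}{2}\right) 100\right)\right) = 3 - \left(-100 + 41 \left(-50\right)\right) = 3 - \left(-100 - 2050\right) = 3 - -2150 = 3 + 2150 = 2153$)
$C{\left(89 \right)} - P = - \frac{1}{166} - 2153 = - \frac{357399}{166}$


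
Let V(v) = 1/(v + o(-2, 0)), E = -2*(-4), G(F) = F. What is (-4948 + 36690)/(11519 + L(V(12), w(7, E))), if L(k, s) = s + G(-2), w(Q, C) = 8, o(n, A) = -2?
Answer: 31742/11525 ≈ 2.7542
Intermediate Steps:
E = 8
V(v) = 1/(-2 + v) (V(v) = 1/(v - 2) = 1/(-2 + v))
L(k, s) = -2 + s (L(k, s) = s - 2 = -2 + s)
(-4948 + 36690)/(11519 + L(V(12), w(7, E))) = (-4948 + 36690)/(11519 + (-2 + 8)) = 31742/(11519 + 6) = 31742/11525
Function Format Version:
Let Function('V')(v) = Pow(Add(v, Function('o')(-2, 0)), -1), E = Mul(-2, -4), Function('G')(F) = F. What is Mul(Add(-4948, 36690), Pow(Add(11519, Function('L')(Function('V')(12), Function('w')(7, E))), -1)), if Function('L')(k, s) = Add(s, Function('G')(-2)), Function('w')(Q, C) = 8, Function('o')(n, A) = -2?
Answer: Rational(31742, 11525) ≈ 2.7542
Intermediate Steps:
E = 8
Function('V')(v) = Pow(Add(-2, v), -1) (Function('V')(v) = Pow(Add(v, -2), -1) = Pow(Add(-2, v), -1))
Function('L')(k, s) = Add(-2, s) (Function('L')(k, s) = Add(s, -2) = Add(-2, s))
Mul(Add(-4948, 36690), Pow(Add(11519, Function('L')(Function('V')(12), Function('w')(7, E))), -1)) = Mul(Add(-4948, 36690), Pow(Add(11519, Add(-2, 8)), -1)) = Mul(31742, Pow(Add(11519, 6), -1)) = Mul(31742, Pow(11525, -1)) = Mul(31742, Rational(1, 11525)) = Rational(31742, 11525)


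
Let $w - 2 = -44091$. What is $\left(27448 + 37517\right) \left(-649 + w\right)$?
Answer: $-2906404170$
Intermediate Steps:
$w = -44089$ ($w = 2 - 44091 = -44089$)
$\left(27448 + 37517\right) \left(-649 + w\right) = \left(27448 + 37517\right) \left(-649 - 44089\right) = 64965 \left(-44738\right) = -2906404170$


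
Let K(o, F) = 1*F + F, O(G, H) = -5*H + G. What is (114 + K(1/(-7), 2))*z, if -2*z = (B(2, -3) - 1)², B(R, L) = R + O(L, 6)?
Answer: -60416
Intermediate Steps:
O(G, H) = G - 5*H
B(R, L) = -30 + L + R (B(R, L) = R + (L - 5*6) = R + (L - 30) = R + (-30 + L) = -30 + L + R)
K(o, F) = 2*F (K(o, F) = F + F = 2*F)
z = -512 (z = -((-30 - 3 + 2) - 1)²/2 = -(-31 - 1)²/2 = -½*(-32)² = -½*1024 = -512)
(114 + K(1/(-7), 2))*z = (114 + 2*2)*(-512) = (114 + 4)*(-512) = 118*(-512) = -60416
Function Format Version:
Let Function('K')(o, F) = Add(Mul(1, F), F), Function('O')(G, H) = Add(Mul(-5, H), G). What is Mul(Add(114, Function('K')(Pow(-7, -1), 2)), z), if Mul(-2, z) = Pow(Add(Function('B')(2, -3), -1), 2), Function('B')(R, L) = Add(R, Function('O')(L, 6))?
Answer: -60416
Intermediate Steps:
Function('O')(G, H) = Add(G, Mul(-5, H))
Function('B')(R, L) = Add(-30, L, R) (Function('B')(R, L) = Add(R, Add(L, Mul(-5, 6))) = Add(R, Add(L, -30)) = Add(R, Add(-30, L)) = Add(-30, L, R))
Function('K')(o, F) = Mul(2, F) (Function('K')(o, F) = Add(F, F) = Mul(2, F))
z = -512 (z = Mul(Rational(-1, 2), Pow(Add(Add(-30, -3, 2), -1), 2)) = Mul(Rational(-1, 2), Pow(Add(-31, -1), 2)) = Mul(Rational(-1, 2), Pow(-32, 2)) = Mul(Rational(-1, 2), 1024) = -512)
Mul(Add(114, Function('K')(Pow(-7, -1), 2)), z) = Mul(Add(114, Mul(2, 2)), -512) = Mul(Add(114, 4), -512) = Mul(118, -512) = -60416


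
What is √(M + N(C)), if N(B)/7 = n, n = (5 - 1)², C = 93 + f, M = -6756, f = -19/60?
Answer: 2*I*√1661 ≈ 81.511*I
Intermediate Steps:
f = -19/60 (f = -19*1/60 = -19/60 ≈ -0.31667)
C = 5561/60 (C = 93 - 19/60 = 5561/60 ≈ 92.683)
n = 16 (n = 4² = 16)
N(B) = 112 (N(B) = 7*16 = 112)
√(M + N(C)) = √(-6756 + 112) = √(-6644) = 2*I*√1661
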